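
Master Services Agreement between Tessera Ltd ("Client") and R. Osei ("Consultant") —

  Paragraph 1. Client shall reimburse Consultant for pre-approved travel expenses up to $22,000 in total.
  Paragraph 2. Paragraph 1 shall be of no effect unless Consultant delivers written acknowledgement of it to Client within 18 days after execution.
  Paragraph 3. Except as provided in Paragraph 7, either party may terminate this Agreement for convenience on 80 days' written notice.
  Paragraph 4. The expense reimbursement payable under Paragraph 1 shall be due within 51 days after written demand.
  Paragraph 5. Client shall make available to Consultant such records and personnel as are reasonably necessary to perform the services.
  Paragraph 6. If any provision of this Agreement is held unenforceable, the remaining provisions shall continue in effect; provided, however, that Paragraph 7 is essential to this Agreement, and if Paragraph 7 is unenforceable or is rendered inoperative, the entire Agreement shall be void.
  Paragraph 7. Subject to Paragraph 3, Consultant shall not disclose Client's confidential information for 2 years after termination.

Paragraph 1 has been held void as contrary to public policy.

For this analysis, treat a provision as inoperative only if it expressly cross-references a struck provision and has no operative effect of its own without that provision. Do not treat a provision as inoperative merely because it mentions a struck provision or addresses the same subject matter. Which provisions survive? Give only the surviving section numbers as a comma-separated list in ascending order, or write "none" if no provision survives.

Paragraph 1 is struck. Paragraph 2 merely fixes the acknowledgement condition for Paragraph 1; with Paragraph 1 gone it has nothing to operate on and falls away. The whole of Paragraph 4 is the payment deadline for the expense reimbursement, defined by reference to Paragraph 1, so Paragraph 4 cannot stand once Paragraph 1 is removed. Paragraph 6 makes Paragraph 7 an essential term, but Paragraph 7 is unaffected, so the severability proviso in Paragraph 6 preserves the remaining provisions. Paragraph 3, Paragraph 5, Paragraph 6, and Paragraph 7 remain in effect.

3, 5, 6, 7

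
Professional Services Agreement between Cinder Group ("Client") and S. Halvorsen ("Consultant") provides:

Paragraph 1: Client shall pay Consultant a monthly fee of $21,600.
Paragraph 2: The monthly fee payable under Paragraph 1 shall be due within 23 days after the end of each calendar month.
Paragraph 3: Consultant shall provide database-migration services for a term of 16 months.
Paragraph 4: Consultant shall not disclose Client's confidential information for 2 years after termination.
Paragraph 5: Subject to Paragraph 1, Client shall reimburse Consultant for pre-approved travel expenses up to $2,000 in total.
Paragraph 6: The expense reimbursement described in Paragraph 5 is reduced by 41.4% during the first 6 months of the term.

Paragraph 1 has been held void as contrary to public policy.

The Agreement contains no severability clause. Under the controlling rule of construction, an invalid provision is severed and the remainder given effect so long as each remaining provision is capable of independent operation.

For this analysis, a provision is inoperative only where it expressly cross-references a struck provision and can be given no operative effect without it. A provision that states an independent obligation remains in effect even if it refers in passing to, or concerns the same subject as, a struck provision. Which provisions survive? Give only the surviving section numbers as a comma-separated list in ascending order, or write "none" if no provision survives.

3, 4, 5, 6

Paragraph 1 is struck. Paragraph 2 does nothing except set the payment deadline for the monthly fee by reference to Paragraph 1; with Paragraph 1 gone it has no independent effect and is inoperative. Paragraph 5 mentions Paragraph 1 but its own obligation stands independently of Paragraph 1, so Paragraph 5 is not affected. With no severability clause, the stated default rule severs what cannot stand and enforces each remaining provision that can operate on its own. That leaves Paragraph 3, Paragraph 4, Paragraph 5, and Paragraph 6 in effect.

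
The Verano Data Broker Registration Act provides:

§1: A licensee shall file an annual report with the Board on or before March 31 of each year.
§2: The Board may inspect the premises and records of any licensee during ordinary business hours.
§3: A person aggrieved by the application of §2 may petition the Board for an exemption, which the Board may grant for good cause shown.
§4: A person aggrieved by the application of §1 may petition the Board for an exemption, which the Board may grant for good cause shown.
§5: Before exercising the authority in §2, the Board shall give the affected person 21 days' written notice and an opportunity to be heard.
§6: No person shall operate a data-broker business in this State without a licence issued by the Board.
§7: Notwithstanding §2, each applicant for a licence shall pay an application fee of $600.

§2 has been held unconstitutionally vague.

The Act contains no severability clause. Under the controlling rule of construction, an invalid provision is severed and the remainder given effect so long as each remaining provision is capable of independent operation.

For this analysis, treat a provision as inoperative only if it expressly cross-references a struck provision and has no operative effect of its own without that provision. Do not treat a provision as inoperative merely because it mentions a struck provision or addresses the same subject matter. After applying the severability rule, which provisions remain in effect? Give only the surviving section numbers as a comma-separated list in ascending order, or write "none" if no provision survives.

1, 4, 6, 7

§2 is struck. §3 operates only by reference to §2, so it falls with §2. The only function of §5 is the notice-and-hearing requirement for §2, so it cannot stand once §2 is removed. §7 mentions §2 but its own obligation stands independently of §2, so §7 is not affected. Under the stated default rule, only provisions that cannot operate independently fall away; the rest are enforced. The provisions still in force are §1, §4, §6, and §7.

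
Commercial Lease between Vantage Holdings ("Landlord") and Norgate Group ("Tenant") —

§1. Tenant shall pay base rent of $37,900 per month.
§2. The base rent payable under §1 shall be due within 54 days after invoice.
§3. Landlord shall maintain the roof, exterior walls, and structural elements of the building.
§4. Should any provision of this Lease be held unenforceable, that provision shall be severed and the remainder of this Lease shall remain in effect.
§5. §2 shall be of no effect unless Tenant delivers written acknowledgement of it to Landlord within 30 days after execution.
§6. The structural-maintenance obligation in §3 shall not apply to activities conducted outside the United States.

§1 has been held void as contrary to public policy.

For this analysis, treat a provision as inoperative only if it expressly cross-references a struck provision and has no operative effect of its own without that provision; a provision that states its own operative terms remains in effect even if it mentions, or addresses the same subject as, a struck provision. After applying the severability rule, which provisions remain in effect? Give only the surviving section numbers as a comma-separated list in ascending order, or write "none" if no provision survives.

§1 is struck. §2 has no operative effect of its own apart from §1 and is therefore inoperative. §5 operates only by reference to §2, so it falls with §2. §4 is a severability clause and preserves every provision that can still be given independent effect. That leaves §3, §4, and §6 in effect.

3, 4, 6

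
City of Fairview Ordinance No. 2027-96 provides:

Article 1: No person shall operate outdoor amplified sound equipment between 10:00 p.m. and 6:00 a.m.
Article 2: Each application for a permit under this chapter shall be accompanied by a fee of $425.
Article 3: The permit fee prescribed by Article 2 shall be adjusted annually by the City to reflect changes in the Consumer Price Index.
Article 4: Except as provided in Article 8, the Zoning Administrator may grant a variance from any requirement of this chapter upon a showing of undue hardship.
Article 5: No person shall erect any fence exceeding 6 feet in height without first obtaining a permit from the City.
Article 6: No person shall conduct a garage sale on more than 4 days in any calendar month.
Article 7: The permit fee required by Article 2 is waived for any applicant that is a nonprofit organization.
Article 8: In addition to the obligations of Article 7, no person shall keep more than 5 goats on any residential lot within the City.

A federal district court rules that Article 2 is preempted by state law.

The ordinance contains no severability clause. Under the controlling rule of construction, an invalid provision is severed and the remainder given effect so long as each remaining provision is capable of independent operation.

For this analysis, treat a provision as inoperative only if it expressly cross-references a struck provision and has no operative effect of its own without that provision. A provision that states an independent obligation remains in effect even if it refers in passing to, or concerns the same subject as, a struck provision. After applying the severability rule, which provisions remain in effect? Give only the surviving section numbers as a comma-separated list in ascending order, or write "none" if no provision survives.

1, 4, 5, 6, 8

Article 2 is struck. Article 3 operates only by reference to Article 2, so it falls with Article 2. Article 7 has no operative effect of its own apart from Article 2 and is therefore inoperative. Article 8 mentions Article 7 but its own obligation stands independently of Article 7, so Article 8 is not affected. With no severability clause, the stated default rule severs what cannot stand and enforces each remaining provision that can operate on its own. That leaves Article 1, Article 4, Article 5, Article 6, and Article 8 in effect.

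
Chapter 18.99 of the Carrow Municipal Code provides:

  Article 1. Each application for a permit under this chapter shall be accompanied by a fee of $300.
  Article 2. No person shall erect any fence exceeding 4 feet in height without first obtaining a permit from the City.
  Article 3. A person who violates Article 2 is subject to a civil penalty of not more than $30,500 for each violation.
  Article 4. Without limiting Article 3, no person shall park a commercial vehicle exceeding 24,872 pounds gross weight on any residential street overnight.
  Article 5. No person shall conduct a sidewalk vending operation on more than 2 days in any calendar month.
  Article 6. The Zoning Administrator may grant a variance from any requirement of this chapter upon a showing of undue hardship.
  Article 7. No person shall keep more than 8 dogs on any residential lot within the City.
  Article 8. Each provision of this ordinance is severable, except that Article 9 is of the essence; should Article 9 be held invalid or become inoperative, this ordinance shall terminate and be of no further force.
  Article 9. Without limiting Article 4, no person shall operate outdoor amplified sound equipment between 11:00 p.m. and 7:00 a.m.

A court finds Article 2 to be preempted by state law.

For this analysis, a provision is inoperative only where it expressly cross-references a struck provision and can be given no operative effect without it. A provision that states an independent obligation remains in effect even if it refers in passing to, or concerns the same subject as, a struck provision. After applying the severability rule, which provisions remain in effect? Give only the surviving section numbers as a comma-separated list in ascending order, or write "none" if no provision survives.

1, 4, 5, 6, 7, 8, 9

Article 2 is struck. The only function of Article 3 is the civil penalty for violating Article 2, so it cannot stand once Article 2 is removed. Article 4 mentions Article 3 but its own obligation stands independently of Article 3, so Article 4 is not affected. Article 8 makes Article 9 an essential term, but Article 9 is unaffected, so the severability proviso in Article 8 preserves the remaining provisions. Article 1, Article 4, Article 5, Article 6, Article 7, Article 8, and Article 9 remain in effect.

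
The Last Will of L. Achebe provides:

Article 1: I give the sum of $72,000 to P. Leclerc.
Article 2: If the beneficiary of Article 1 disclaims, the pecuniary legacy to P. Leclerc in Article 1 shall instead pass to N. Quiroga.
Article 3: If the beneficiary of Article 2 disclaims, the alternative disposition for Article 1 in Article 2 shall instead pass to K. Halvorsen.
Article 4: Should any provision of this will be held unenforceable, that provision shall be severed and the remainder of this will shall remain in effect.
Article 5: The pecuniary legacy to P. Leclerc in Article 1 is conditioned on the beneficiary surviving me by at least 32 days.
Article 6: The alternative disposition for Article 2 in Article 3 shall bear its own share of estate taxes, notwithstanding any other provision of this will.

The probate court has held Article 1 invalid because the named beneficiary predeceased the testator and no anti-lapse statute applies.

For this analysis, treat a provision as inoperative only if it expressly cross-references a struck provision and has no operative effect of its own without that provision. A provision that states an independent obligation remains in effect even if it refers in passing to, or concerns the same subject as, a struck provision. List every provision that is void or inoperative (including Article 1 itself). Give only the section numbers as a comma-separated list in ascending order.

1, 2, 3, 5, 6

Article 1 is struck. Article 2 merely fixes the alternative disposition for Article 1; with Article 1 gone it has nothing to operate on and falls away. Article 5 has no operative effect of its own apart from Article 1 and is therefore inoperative. Article 3 merely fixes the alternative disposition for Article 2; with Article 2 gone it has nothing to operate on and falls away. Article 6 has no operative effect of its own apart from Article 3 and is therefore inoperative. Under the severability clause in Article 4, the remaining provisions continue in force. Only Article 4 remains in effect.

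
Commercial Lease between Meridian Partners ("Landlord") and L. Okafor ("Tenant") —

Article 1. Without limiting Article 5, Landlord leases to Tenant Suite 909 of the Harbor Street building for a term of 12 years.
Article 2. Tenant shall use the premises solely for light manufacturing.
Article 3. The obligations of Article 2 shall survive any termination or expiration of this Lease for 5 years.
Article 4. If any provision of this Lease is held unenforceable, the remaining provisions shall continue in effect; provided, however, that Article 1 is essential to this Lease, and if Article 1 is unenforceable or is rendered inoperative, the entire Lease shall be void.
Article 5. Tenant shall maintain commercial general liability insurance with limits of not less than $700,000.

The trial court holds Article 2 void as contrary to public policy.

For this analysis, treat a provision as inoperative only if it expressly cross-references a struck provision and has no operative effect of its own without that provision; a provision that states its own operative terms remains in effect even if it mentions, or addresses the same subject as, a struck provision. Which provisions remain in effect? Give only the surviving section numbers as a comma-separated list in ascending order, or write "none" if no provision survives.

1, 4, 5

Article 2 is struck. The only function of Article 3 is the survival period for Article 2, so it cannot stand once Article 2 is removed. Article 4 makes Article 1 an essential term, but Article 1 is unaffected, so the severability proviso in Article 4 preserves the remaining provisions. Article 1, Article 4, and Article 5 remain in effect.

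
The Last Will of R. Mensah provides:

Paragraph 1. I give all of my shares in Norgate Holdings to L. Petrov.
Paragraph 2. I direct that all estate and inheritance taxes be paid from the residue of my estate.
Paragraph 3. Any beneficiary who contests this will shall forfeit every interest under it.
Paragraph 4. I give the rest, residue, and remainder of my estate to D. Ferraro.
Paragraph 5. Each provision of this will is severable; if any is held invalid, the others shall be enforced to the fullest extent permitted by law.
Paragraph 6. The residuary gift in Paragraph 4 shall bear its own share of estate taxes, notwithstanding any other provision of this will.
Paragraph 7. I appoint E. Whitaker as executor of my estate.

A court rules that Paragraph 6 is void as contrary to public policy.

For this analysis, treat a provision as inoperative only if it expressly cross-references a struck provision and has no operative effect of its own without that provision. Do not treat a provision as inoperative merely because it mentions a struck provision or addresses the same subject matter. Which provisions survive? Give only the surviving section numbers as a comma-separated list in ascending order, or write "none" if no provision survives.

Paragraph 6 is struck. No other provision's operative terms depend on Paragraph 6. Under the severability clause in Paragraph 5, the remaining provisions continue in force. That leaves Paragraph 1, Paragraph 2, Paragraph 3, Paragraph 4, Paragraph 5, and Paragraph 7 in effect.

1, 2, 3, 4, 5, 7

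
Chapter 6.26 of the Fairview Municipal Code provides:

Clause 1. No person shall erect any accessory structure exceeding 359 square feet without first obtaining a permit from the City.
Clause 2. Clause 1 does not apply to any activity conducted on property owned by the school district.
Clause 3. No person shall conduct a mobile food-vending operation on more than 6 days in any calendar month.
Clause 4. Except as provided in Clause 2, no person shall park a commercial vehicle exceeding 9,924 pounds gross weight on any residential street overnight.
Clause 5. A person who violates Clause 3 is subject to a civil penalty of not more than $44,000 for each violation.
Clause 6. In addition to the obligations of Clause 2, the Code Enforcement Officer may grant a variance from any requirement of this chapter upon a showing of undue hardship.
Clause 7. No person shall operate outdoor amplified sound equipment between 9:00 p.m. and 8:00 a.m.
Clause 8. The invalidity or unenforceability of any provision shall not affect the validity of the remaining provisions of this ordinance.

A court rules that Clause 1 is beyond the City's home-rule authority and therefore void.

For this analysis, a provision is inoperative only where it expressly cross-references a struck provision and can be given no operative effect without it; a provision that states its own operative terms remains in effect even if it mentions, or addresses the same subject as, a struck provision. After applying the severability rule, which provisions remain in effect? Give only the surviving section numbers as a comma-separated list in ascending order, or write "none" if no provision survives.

Clause 1 is struck. Clause 2 has no operative effect of its own apart from Clause 1 and is therefore inoperative. Although Clause 6 refers to Clause 2, its operative terms do not depend on Clause 2, so it remains in effect. Although Clause 4 refers to Clause 2, its operative terms do not depend on Clause 2, so it remains in effect. Clause 8 is a severability clause and preserves every provision that can still be given independent effect. Clause 3, Clause 4, Clause 5, Clause 6, Clause 7, and Clause 8 remain in effect.

3, 4, 5, 6, 7, 8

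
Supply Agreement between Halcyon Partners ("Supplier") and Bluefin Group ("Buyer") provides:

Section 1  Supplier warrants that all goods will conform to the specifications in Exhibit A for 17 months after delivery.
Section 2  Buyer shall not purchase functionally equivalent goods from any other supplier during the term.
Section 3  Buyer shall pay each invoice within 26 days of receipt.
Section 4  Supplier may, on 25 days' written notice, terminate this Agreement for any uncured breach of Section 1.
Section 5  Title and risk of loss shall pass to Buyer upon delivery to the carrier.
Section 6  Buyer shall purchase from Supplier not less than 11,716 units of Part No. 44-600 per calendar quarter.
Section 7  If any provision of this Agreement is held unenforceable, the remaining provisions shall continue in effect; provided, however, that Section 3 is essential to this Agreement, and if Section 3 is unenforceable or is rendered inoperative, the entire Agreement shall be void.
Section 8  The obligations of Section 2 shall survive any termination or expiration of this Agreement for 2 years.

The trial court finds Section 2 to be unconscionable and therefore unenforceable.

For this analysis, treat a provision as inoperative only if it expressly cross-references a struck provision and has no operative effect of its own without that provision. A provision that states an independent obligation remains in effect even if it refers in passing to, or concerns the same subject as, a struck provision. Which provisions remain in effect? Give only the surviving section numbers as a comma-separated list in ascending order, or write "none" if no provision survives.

1, 3, 4, 5, 6, 7

Section 2 is struck. The only function of Section 8 is the survival period for Section 2, so it cannot stand once Section 2 is removed. Section 7 makes Section 3 an essential term, but Section 3 is unaffected, so the severability proviso in Section 7 preserves the remaining provisions. Section 1, Section 3, Section 4, Section 5, Section 6, and Section 7 remain in effect.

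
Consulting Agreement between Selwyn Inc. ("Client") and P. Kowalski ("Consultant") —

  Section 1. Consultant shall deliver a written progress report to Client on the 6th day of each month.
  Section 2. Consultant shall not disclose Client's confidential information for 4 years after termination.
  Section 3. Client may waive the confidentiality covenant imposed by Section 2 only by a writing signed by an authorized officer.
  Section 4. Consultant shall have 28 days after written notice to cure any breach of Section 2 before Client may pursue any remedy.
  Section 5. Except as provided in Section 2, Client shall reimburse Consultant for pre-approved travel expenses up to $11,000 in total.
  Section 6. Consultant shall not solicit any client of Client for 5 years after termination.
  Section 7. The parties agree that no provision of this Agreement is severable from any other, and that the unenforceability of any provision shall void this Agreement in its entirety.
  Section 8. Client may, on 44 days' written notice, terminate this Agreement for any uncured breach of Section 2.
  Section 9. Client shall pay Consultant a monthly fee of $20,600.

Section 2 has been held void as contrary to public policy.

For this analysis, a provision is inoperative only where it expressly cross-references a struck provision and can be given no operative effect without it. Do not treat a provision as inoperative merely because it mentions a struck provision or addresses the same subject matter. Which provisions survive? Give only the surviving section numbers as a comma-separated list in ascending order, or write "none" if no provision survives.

Section 2 is struck. Section 3 operates only by reference to Section 2, so it falls with Section 2. Section 4 operates only by reference to Section 2, so it falls with Section 2. The only function of Section 8 is the termination right for breach of Section 2, so it cannot stand once Section 2 is removed. Section 7 provides that the Agreement is not severable, so the invalidity of any one provision voids the entire Agreement. No provision of the Agreement survives.

none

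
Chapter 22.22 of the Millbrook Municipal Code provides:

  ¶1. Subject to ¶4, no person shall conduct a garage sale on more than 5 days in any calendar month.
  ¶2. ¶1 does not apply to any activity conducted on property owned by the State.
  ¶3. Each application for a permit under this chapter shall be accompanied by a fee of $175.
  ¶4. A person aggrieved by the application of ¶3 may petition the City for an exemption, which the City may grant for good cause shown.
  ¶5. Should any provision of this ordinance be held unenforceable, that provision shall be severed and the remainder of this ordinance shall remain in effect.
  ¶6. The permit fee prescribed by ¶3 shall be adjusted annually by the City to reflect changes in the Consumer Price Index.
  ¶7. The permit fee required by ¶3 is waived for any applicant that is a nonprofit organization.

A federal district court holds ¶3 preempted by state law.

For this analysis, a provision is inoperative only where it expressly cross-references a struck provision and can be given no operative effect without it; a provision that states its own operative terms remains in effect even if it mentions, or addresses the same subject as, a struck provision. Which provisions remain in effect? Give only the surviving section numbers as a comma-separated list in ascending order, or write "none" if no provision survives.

¶3 is struck. ¶4 operates only by reference to ¶3, so it falls with ¶3. ¶6 has no operative effect of its own apart from ¶3 and is therefore inoperative. The whole of ¶7 is the nonprofit waiver of the permit fee, defined by reference to ¶3, so ¶7 cannot stand once ¶3 is removed. ¶1 mentions ¶4 but its own obligation stands independently of ¶4, so ¶1 is not affected. Under the severability clause in ¶5, the remaining provisions continue in force. The provisions still in force are ¶1, ¶2, and ¶5.

1, 2, 5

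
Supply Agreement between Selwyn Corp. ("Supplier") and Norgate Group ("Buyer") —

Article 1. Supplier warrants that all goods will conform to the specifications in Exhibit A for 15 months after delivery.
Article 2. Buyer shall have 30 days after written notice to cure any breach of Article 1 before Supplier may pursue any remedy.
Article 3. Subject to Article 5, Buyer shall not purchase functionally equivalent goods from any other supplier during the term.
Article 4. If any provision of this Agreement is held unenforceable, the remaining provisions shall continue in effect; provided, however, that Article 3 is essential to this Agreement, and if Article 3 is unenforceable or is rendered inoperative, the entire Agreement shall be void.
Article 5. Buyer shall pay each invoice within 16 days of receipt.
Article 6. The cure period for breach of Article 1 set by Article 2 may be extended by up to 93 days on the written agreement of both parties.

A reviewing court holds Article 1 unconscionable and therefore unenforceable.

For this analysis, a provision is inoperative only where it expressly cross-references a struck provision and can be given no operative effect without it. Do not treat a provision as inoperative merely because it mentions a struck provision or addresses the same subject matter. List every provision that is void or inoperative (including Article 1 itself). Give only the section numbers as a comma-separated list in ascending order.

1, 2, 6

Article 1 is struck. Article 2 has no operative effect of its own apart from Article 1 and is therefore inoperative. Article 6 does nothing except set the extension of the cure period for breach of Article 1 by reference to Article 2; with Article 2 gone it has no independent effect and is inoperative. Article 4 makes Article 3 an essential term, but Article 3 is unaffected, so the severability proviso in Article 4 preserves the remaining provisions. Article 3, Article 4, and Article 5 remain in effect.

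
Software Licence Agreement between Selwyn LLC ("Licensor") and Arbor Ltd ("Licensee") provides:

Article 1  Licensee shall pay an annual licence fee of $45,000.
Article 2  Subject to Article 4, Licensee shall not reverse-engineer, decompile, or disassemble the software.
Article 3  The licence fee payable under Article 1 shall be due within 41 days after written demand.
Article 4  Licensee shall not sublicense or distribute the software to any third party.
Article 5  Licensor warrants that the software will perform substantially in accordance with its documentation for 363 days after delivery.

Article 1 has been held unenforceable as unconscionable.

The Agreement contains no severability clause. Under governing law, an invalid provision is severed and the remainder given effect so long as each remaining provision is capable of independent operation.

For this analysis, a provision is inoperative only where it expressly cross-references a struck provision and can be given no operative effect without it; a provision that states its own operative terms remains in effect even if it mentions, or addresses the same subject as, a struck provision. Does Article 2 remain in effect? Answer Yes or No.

Article 1 is struck. The whole of Article 3 is the payment deadline for the licence fee, defined by reference to Article 1, so Article 3 cannot stand once Article 1 is removed. With no severability clause, the stated default rule severs what cannot stand and enforces each remaining provision that can operate on its own. That leaves Article 2, Article 4, and Article 5 in effect. Article 2 is among the surviving provisions, so the answer is yes.

Yes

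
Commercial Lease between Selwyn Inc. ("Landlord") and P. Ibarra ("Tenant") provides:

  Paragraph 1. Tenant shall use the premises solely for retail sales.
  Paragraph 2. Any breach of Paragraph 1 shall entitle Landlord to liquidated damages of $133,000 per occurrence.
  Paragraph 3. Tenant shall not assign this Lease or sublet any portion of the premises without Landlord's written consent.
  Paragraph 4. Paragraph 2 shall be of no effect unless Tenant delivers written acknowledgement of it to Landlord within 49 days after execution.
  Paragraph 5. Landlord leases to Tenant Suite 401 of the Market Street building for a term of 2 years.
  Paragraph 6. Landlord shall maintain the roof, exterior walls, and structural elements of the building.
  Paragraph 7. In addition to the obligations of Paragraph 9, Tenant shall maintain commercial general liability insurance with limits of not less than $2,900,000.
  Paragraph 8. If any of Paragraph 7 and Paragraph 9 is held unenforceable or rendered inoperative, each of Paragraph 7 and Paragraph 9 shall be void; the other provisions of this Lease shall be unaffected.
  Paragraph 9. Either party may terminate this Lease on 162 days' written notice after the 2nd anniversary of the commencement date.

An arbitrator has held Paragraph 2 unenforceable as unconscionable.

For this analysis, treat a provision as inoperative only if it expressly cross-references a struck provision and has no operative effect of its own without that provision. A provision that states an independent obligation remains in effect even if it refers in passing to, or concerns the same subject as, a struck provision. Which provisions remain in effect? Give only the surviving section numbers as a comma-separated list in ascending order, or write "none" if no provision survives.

Paragraph 2 is struck. The only function of Paragraph 4 is the acknowledgement condition for Paragraph 2, so it cannot stand once Paragraph 2 is removed. Paragraph 8 ties Paragraph 7 and Paragraph 9 together, but none of those is affected here; the remaining provisions continue in force under Paragraph 8. Paragraph 1, Paragraph 3, Paragraph 5, Paragraph 6, Paragraph 7, Paragraph 8, and Paragraph 9 remain in effect.

1, 3, 5, 6, 7, 8, 9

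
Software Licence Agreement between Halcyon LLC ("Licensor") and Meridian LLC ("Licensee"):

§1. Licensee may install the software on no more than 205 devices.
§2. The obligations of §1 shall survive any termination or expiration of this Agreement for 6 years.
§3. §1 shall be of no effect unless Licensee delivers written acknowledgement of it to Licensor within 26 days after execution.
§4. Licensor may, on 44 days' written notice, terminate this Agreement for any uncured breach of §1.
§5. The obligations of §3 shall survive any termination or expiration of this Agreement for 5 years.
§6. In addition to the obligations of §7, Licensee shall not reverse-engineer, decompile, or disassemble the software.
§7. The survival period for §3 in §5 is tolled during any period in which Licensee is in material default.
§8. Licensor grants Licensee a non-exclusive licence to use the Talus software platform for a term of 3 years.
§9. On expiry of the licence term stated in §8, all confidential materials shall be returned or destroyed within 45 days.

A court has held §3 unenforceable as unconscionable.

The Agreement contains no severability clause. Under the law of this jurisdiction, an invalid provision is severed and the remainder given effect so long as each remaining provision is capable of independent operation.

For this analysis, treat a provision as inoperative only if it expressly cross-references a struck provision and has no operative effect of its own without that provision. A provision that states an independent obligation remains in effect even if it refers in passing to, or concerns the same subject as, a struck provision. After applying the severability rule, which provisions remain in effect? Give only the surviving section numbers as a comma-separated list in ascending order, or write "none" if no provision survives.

1, 2, 4, 6, 8, 9

§3 is struck. §5 merely fixes the survival period for §3; with §3 gone it has nothing to operate on and falls away. §7 does nothing except set the tolling of the survival period for §3 by reference to §5; with §5 gone it has no independent effect and is inoperative. §6 mentions §7 but its own obligation stands independently of §7, so §6 is not affected. With no severability clause, the stated default rule severs what cannot stand and enforces each remaining provision that can operate on its own. That leaves §1, §2, §4, §6, §8, and §9 in effect.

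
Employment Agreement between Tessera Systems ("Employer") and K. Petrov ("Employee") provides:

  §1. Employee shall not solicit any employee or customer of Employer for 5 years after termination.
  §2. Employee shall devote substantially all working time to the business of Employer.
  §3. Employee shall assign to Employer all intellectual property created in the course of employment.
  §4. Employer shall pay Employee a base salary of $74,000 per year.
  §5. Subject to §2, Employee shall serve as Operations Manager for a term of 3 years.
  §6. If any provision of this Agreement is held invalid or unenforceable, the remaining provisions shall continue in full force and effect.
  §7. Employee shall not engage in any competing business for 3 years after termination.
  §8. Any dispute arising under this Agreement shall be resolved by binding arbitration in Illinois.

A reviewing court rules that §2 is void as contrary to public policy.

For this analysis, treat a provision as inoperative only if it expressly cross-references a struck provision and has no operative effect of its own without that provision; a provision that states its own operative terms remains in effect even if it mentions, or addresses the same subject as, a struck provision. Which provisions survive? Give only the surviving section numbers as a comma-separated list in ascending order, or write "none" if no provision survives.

§2 is struck. §5 mentions §2 but its own obligation stands independently of §2, so §5 is not affected. No other provision's operative terms depend on §2. §6 is a severability clause and preserves every provision that can still be given independent effect. §1, §3, §4, §5, §6, §7, and §8 remain in effect.

1, 3, 4, 5, 6, 7, 8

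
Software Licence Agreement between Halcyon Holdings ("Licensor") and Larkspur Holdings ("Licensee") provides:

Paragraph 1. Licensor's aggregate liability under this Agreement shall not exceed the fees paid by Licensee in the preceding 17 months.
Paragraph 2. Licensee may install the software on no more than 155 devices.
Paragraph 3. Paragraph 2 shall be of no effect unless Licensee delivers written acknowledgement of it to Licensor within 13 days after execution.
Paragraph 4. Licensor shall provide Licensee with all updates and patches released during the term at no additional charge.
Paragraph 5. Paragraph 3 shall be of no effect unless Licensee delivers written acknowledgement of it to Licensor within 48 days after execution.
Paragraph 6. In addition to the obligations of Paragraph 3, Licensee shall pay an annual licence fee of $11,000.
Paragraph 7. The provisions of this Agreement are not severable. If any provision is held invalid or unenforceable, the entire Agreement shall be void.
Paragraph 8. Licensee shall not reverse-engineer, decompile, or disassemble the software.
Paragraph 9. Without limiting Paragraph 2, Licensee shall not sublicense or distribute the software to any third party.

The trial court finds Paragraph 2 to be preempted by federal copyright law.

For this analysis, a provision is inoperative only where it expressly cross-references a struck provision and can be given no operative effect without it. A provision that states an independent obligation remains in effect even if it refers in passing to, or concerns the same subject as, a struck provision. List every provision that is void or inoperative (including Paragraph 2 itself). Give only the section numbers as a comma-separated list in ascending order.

Paragraph 2 is struck. Paragraph 3 has no operative effect of its own apart from Paragraph 2 and is therefore inoperative. The only function of Paragraph 5 is the acknowledgement condition for Paragraph 3, so it cannot stand once Paragraph 3 is removed. Paragraph 7 provides that the Agreement is not severable, so the invalidity of any one provision voids the entire Agreement. No provision of the Agreement survives.

1, 2, 3, 4, 5, 6, 7, 8, 9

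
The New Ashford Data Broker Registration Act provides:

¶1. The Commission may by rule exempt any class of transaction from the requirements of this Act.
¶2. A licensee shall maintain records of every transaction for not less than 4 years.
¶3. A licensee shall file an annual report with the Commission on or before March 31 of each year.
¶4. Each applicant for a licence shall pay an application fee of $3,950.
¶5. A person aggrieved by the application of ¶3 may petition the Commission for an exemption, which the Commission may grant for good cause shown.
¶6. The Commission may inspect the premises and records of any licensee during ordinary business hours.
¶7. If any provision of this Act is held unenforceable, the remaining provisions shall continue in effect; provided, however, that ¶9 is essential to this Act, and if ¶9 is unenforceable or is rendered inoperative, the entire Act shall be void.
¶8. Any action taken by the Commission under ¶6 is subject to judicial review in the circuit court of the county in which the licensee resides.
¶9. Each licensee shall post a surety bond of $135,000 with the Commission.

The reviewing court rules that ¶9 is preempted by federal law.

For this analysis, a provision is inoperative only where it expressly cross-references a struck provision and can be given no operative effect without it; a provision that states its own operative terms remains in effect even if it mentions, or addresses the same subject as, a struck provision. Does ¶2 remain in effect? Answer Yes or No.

¶9 is struck. No other provision's operative terms depend on ¶9. ¶7 makes ¶9 an essential term, and ¶9 is the provision held invalid; under ¶7, the entire Act is therefore void. No provision of the Act survives. ¶2 is among the inoperative provisions, so the answer is no.

No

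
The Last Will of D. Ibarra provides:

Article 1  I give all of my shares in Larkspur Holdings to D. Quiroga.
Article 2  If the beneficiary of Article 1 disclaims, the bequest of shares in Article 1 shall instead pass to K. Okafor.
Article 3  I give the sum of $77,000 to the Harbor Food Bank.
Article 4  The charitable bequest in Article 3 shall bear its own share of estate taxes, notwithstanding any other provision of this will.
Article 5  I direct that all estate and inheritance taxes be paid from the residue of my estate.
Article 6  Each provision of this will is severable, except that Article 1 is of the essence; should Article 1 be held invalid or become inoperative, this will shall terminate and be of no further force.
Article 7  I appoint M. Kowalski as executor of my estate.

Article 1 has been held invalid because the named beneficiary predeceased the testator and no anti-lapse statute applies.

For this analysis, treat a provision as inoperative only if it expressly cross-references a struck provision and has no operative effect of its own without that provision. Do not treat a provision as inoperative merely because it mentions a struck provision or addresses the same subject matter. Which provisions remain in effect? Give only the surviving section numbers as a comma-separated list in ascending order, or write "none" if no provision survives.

none

Article 1 is struck. The only function of Article 2 is the alternative disposition for Article 1, so it cannot stand once Article 1 is removed. Article 6 makes Article 1 an essential term, and Article 1 is the provision held invalid; under Article 6, the entire will is therefore void. No provision of the will survives.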